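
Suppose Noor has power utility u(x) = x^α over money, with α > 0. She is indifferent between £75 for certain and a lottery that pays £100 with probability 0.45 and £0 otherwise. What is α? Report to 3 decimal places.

α ≈ 2.776

The lottery's expected utility is 0.45·u(100) + 0.55·u(0) = 0.45·100^α (since u(0) = 0 for α > 0).
Equating: 75^α = 0.45·100^α, i.e. 0.7500^α = 0.45.
Take logs: α = ln 0.45 / ln(75/100) ≈ 2.77566.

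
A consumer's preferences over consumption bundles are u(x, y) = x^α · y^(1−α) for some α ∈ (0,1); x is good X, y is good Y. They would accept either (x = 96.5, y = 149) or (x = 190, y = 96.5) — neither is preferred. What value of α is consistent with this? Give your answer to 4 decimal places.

Set the two utilities equal: 96.5^α·149^(1−α) = 190^α·96.5^(1−α).
Rearrange to (96.5/190)^α = (96.5/149)^(1−α) and take logs: α·-0.6774811 = (1−α)·-0.4344033.
With A = -0.6774811 and B = -0.4344033: α·A = (1−α)·B, so α = B/(A+B) = -0.4344033/-1.1118844 ≈ 0.3907.

α ≈ 0.3907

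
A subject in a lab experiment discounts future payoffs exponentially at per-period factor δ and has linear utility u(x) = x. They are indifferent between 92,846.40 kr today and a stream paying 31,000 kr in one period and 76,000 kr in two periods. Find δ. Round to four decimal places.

Equating present values: 92846.40 = 31000δ + 76000δ².
Rearranged: 76000δ² + 31000δ − 92846.40 = 0.
By the quadratic formula (taking the positive root), δ = (−31000 + √29186305600.00) / 152000 ≈ 0.9200.

δ ≈ 0.9200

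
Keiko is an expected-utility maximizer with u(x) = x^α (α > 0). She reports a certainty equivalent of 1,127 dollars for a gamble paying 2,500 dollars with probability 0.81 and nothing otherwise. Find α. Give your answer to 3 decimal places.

α ≈ 0.264

Since u(0) = 0, the lottery's EU is 0.81·2500^α.
Setting u(1127) equal to that: 1127^α = 0.81·2500^α ⇒ (1127/2500)^α = 0.81.
α = ln(0.81) / ln(1127/2500) = -0.210721/-0.796731 ≈ 0.264.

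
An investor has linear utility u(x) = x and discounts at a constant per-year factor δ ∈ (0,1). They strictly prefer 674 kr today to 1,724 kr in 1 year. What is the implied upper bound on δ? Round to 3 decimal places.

The preference means 674 > δ·1724.
So δ < 674/1724 = 0.39095.

δ < 0.391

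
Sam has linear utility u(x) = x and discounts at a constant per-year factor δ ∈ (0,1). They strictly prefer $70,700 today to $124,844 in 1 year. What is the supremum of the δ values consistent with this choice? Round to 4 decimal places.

δ < 0.5663

The preference means 70700 > δ·124844.
So δ < 70700/124844 = 0.56631.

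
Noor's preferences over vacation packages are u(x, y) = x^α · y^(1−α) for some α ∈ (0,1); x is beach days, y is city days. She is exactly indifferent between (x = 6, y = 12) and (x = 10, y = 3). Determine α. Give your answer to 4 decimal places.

α ≈ 0.7307

The Cobb–Douglas utilities coincide, so 6^α·12^(1−α) = 10^α·3^(1−α).
Taking logs: α·ln 6 + (1−α)·ln 12 = α·ln 10 + (1−α)·ln 3, i.e. α·-0.5108256 = (1−α)·-1.3862944.
Thus α·(-1.8971200) = -1.3862944, so α = -1.3862944/-1.8971200 ≈ 0.7307.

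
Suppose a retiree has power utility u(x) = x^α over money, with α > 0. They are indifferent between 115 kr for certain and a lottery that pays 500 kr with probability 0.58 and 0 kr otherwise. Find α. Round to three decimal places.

Since u(0) = 0, the lottery's EU is 0.58·500^α.
Equating: 115^α = 0.58·500^α, i.e. 0.2300^α = 0.58.
Take logs: α = ln 0.58 / ln(115/500) ≈ 0.37064.

α ≈ 0.371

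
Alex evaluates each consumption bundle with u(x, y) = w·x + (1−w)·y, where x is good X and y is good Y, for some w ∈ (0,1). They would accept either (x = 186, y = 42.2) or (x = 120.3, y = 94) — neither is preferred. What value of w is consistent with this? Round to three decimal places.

w = 0.441

Indifference: w·186 + (1−w)·42.2 = w·120.3 + (1−w)·94.
Rearranging, 65.7·w − 51.8·(1−w) = 0.
So w/(1−w) = 51.8/65.7 = 0.7884, giving w = 51.8/(65.7+51.8) = 0.441.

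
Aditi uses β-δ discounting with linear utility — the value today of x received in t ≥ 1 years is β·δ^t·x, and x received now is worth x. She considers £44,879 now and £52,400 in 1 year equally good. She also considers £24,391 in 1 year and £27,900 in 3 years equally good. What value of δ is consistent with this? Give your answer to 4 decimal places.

δ ≈ 0.9350

The second indifference involves only future payoffs, so β cancels: β·δ^1·24391 = β·δ^3·27900, giving δ^2 = 24391/27900 = 0.87423, so δ = 0.93500.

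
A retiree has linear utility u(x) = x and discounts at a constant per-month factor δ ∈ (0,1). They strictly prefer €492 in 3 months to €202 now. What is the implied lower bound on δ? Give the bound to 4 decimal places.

δ > 0.7432

Comparing present values: 202 < δ^3·492.
Hence δ^3 > 202/492 = 0.41057, and x ↦ x^(1/3) is increasing on (0,∞).
δ > (202/492)^(1/3) ≈ 0.7432.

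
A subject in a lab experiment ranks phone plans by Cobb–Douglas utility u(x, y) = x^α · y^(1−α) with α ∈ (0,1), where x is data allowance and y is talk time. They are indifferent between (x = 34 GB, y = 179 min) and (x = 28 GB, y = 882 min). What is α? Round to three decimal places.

Indifference: 34^α · 179^(1−α) = 28^α · 882^(1−α).
Taking logs: α·ln 34 + (1−α)·ln 179 = α·ln 28 + (1−α)·ln 882, i.e. α·0.194156 = (1−α)·1.594806.
Thus α·(1.788962) = 1.594806, so α = 1.594806/1.788962 ≈ 0.891.

α ≈ 0.891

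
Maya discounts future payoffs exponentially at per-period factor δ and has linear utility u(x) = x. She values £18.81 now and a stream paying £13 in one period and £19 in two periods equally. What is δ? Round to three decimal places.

δ ≈ 0.710

Equating present values: 18.81 = 13δ + 19δ².
So 19δ² + 13δ − 18.81 = 0.
By the quadratic formula (taking the positive root), δ = (−13 + √1598.56) / 38 ≈ 0.710.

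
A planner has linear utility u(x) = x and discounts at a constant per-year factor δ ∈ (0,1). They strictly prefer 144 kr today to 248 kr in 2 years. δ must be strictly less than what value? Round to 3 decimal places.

δ < 0.762

Under u(x) = x this choice says 144 > δ^2·248.
Dividing by 248: δ^2 < 0.58065. Both sides are positive, so the square root keeps the direction.
δ < 0.58065^(1/2) = 0.762.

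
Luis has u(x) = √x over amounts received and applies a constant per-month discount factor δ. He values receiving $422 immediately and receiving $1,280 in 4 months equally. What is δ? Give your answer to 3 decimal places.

Indifference means u(422) = δ^4 · u(1280), so δ^4 = u(422)/u(1280).
Since u(x) = √x, δ^4 = √(422/1280) = 0.57418.
Taking the 4th root: δ = 0.57418^(1/4) ≈ 0.870.

δ ≈ 0.870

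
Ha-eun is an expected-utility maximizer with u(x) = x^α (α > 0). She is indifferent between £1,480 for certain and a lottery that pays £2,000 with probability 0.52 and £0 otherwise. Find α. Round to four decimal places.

EU(lottery) = 0.52·2000^α + 0.48·0 = 0.52·2000^α.
Equating: 1480^α = 0.52·2000^α, i.e. 0.7400^α = 0.52.
Take logs: α = ln 0.52 / ln(1480/2000) ≈ 2.171755.

α ≈ 2.1718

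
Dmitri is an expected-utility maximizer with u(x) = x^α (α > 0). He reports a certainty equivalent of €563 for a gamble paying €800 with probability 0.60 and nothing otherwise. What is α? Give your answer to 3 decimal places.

α ≈ 1.454

Since u(0) = 0, the lottery's EU is 0.60·800^α.
Equating: 563^α = 0.60·800^α, i.e. 0.7037^α = 0.60.
α = ln(0.60) / ln(563/800) = -0.510826/-0.351332 ≈ 1.454.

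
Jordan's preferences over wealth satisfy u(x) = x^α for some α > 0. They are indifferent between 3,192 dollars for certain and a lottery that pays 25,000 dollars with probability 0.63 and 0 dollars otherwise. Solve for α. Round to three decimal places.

Since u(0) = 0, the lottery's EU is 0.63·25000^α.
Indifference: 3192^α = 0.63·25000^α, so (3192/25000)^α = 0.63.
Taking logs: α·ln(3192/25000) = ln(0.63), so α = -0.462035 / -2.058228 ≈ 0.224.

α ≈ 0.224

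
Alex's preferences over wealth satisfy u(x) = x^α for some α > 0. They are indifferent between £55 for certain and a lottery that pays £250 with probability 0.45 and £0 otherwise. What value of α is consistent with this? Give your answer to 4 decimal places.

EU(lottery) = 0.45·250^α + 0.55·0 = 0.45·250^α.
Indifference: 55^α = 0.45·250^α, so (55/250)^α = 0.45.
Take logs: α = ln 0.45 / ln(55/250) ≈ 0.527371.

α ≈ 0.5274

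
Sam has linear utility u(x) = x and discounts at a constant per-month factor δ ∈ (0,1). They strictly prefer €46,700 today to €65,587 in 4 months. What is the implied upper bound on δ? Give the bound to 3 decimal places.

Under u(x) = x this choice says 46700 > δ^4·65587.
So δ^4 < 46700/65587 = 0.71203; taking the 4th root of both positive sides preserves the inequality.
δ < (46700/65587)^(1/4) ≈ 0.919.

δ < 0.919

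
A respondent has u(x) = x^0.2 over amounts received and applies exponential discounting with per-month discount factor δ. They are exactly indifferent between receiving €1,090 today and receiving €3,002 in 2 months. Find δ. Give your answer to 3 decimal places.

δ ≈ 0.904

Equating discounted utilities: u(1090) = δ^2·u(3002) ⇒ δ^2 = u(1090)/u(3002).
Since u(x) = x^0.2, δ^2 = (1090/3002)^0.2 = 0.36309^0.2 = 0.81659.
Taking the square root: δ = 0.81659^(1/2) ≈ 0.904.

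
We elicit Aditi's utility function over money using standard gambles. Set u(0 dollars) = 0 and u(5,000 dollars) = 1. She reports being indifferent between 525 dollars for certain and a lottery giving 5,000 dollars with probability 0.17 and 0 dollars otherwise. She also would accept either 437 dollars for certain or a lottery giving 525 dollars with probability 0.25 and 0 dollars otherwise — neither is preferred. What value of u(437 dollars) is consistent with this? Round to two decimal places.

From the first indifference, u(525 dollars) = 0.17·u(5,000 dollars) + 0.83·u(0 dollars) = 0.17·1 + 0.83·0 = 0.17.
The second indifference gives u(437 dollars) = 0.25·u(525 dollars) + 0.75·u(0 dollars) = 0.25·0.17 + 0.75·0.00 = 0.0425.

0.04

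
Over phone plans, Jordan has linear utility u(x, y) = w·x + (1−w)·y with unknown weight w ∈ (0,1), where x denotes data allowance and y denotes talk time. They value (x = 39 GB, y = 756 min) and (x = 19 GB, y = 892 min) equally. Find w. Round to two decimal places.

u(39,756) = u(19,892) means w·39 + (1−w)·756 = w·19 + (1−w)·892.
Rearranging, 20·w − 136·(1−w) = 0.
So w/(1−w) = 136/20 = 6.8000, giving w = 136/(20+136) = 0.87.

w = 0.87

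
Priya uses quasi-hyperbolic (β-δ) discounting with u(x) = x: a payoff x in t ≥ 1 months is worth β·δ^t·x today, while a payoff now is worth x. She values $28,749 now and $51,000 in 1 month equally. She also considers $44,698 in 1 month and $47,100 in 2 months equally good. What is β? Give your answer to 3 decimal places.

Both payoffs in the second observation are in the future, so β drops out: δ^1·44698 = δ^2·47100 ⇒ δ = 44698/47100 = 0.94900.
The first indifference: 28749 = β·δ·51000, so β = 28749/(δ·51000) = 28749/(0.94900·51000) ≈ 0.594.

β ≈ 0.594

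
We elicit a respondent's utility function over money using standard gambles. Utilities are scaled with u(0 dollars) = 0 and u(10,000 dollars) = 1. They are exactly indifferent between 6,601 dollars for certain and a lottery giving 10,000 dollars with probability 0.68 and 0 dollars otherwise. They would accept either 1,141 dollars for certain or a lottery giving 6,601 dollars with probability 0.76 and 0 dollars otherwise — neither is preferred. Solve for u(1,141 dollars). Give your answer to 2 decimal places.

The first gamble pins u(6,601 dollars): it must equal 0.68·1 + 0.32·0 = 0.68.
Chaining: u(1,141 dollars) = 0.76·0.68 + 0.24·0.00 = 0.5168.

0.52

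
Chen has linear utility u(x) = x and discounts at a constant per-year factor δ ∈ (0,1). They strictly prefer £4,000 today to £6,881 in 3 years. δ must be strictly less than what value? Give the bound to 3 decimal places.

The preference means 4000 > δ^3·6881.
Dividing by 6881: δ^3 < 0.58131. Both sides are positive, so the cube root keeps the direction.
δ < (4000/6881)^(1/3) ≈ 0.835.

δ < 0.835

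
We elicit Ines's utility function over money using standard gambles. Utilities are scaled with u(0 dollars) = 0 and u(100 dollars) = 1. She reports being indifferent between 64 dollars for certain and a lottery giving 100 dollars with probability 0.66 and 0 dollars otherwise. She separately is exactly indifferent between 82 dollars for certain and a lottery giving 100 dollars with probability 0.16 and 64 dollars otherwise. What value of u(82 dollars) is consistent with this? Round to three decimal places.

From the first indifference, u(64 dollars) = 0.66·u(100 dollars) + 0.34·u(0 dollars) = 0.66·1 + 0.34·0 = 0.66.
Then u(82 dollars) = 0.16·u(100 dollars) + 0.84·u(64 dollars) = 0.16·1.00 + 0.84·0.66 = 0.7144.

0.714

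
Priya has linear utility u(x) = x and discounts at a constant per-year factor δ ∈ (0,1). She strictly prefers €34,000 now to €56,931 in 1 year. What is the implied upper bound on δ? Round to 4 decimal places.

δ < 0.5972

Comparing present values: 34000 > δ·56931.
So δ < 34000/56931 = 0.59721.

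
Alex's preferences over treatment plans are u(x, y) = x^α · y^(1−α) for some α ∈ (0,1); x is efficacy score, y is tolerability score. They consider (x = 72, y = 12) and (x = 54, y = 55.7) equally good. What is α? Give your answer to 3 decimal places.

α ≈ 0.842

Indifference: 72^α · 12^(1−α) = 54^α · 55.7^(1−α).
(72/54)^α = (55.7/12)^(1−α); take logs: α·ln(72/54) = (1−α)·ln(55.7/12), i.e. α·0.287682 = (1−α)·1.535073.
With A = 0.287682 and B = 1.535073: α·A = (1−α)·B, so α = B/(A+B) = 1.535073/1.822755 ≈ 0.842.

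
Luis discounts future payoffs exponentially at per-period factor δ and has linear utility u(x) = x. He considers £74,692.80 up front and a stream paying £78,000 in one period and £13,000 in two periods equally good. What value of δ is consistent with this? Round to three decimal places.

Equating present values: 74692.80 = 78000δ + 13000δ².
So 13000δ² + 78000δ − 74692.80 = 0.
The positive root is δ = [−78000 + √(78000² + 4·13000·74692.80)] / (2·13000) = (−78000 + 99840.000)/26000 ≈ 0.840.

δ ≈ 0.840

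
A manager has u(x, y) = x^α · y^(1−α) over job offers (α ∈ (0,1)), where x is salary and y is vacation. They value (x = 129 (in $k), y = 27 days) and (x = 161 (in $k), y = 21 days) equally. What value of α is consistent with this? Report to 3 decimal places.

The Cobb–Douglas utilities coincide, so 129^α·27^(1−α) = 161^α·21^(1−α).
(129/161)^α = (21/27)^(1−α); take logs: α·ln(129/161) = (1−α)·ln(21/27), i.e. α·-0.221592 = (1−α)·-0.251314.
Thus α·(-0.472906) = -0.251314, so α = -0.251314/-0.472906 ≈ 0.531.

α ≈ 0.531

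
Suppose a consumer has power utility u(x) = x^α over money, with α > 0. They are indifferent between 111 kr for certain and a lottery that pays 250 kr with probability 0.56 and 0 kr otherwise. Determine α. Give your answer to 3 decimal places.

Since u(0) = 0, the lottery's EU is 0.56·250^α.
Equating: 111^α = 0.56·250^α, i.e. 0.4440^α = 0.56.
α = ln(0.56) / ln(111/250) = -0.579818/-0.811931 ≈ 0.714.

α ≈ 0.714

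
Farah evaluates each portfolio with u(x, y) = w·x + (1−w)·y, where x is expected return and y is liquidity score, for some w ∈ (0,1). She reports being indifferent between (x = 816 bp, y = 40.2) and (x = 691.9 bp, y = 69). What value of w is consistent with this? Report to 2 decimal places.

Indifference: w·816 + (1−w)·40.2 = w·691.9 + (1−w)·69.
Collecting terms: w·124.1 = (1−w)·28.8.
So w/(1−w) = 28.8/124.1 = 0.2321, giving w = 28.8/(124.1+28.8) = 0.19.

w = 0.19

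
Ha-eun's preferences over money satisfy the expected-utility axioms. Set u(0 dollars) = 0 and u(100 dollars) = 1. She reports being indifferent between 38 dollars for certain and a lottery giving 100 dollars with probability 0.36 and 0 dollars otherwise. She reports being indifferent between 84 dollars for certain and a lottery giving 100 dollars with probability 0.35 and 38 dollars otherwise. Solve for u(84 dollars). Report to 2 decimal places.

From the first indifference, u(38 dollars) = 0.36·u(100 dollars) + 0.64·u(0 dollars) = 0.36·1 + 0.64·0 = 0.36.
Then u(84 dollars) = 0.35·u(100 dollars) + 0.65·u(38 dollars) = 0.35·1.00 + 0.65·0.36 = 0.5840.

0.58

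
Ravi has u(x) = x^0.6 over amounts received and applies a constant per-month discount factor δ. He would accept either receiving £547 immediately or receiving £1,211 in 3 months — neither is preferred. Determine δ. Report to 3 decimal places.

δ ≈ 0.853

Indifference means u(547) = δ^3 · u(1211), so δ^3 = u(547)/u(1211).
Since u(x) = x^0.6, δ^3 = (547/1211)^0.6 = 0.45169^0.6 = 0.62073.
So δ = 0.62073^(1/3) ≈ 0.853.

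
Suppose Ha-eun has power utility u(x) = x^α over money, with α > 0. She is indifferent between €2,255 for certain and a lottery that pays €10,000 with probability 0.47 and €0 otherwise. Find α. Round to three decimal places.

The lottery's expected utility is 0.47·u(10000) + 0.53·u(0) = 0.47·10000^α (since u(0) = 0 for α > 0).
Indifference: 2255^α = 0.47·10000^α, so (2255/10000)^α = 0.47.
Take logs: α = ln 0.47 / ln(2255/10000) ≈ 0.50692.

α ≈ 0.507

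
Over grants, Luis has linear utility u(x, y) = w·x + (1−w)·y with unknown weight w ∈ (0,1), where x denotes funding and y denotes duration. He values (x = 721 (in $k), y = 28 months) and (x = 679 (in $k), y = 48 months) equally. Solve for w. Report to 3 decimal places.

w = 0.323

Equating utilities: w·721 + (1−w)·28 = w·679 + (1−w)·48.
Rearranging, 42·w − 20·(1−w) = 0.
The marginal rate of substitution is 20/42, so w = 20/(42+20) = 0.323.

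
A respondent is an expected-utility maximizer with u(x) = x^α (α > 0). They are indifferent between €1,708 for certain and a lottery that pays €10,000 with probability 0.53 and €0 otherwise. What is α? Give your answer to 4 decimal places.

α ≈ 0.3592

The lottery's expected utility is 0.53·u(10000) + 0.47·u(0) = 0.53·10000^α (since u(0) = 0 for α > 0).
Equating: 1708^α = 0.53·10000^α, i.e. 0.1708^α = 0.53.
Take logs: α = ln 0.53 / ln(1708/10000) ≈ 0.359244.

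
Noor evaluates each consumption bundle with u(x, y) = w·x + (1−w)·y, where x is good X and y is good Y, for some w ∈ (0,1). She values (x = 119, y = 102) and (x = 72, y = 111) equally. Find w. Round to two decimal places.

w = 0.16

u(119,102) = u(72,111) means w·119 + (1−w)·102 = w·72 + (1−w)·111.
Rearranging, 47·w − 9·(1−w) = 0.
Hence w = 9/(47+9) = 9/56 = 0.16.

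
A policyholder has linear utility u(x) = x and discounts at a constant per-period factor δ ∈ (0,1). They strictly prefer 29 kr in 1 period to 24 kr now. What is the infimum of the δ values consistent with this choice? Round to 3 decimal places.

δ > 0.828

Comparing present values: 24 < δ·29.
Dividing through by 29 gives δ > 0.82759.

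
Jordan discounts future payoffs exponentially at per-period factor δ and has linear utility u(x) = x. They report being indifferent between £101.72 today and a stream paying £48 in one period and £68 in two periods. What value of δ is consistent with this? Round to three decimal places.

The stream is worth 48δ + 68δ² today, so 48δ + 68δ² = 101.72.
Rearranged: 68δ² + 48δ − 101.72 = 0.
The positive root is δ = [−48 + √(48² + 4·68·101.72)] / (2·68) = (−48 + 173.124)/136 ≈ 0.920.

δ ≈ 0.920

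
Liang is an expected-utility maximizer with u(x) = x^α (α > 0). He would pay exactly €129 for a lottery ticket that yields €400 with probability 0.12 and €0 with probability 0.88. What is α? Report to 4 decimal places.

α ≈ 1.8736

The lottery's expected utility is 0.12·u(400) + 0.88·u(0) = 0.12·400^α (since u(0) = 0 for α > 0).
Setting u(129) equal to that: 129^α = 0.12·400^α ⇒ (129/400)^α = 0.12.
Take logs: α = ln 0.12 / ln(129/400) ≈ 1.873600.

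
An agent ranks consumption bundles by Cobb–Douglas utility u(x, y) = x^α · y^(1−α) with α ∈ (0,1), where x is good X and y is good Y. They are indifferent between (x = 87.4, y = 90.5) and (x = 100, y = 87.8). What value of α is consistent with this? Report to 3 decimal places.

α ≈ 0.184

Indifference: 87.4^α · 90.5^(1−α) = 100^α · 87.8^(1−α).
(87.4/100)^α = (87.8/90.5)^(1−α); take logs: α·ln(87.4/100) = (1−α)·ln(87.8/90.5), i.e. α·-0.134675 = (1−α)·-0.030288.
With A = -0.134675 and B = -0.030288: α·A = (1−α)·B, so α = B/(A+B) = -0.030288/-0.164963 ≈ 0.184.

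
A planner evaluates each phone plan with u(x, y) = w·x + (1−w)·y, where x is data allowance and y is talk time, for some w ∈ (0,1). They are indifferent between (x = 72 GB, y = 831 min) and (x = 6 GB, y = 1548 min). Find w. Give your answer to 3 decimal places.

Indifference: w·72 + (1−w)·831 = w·6 + (1−w)·1548.
w·(72−6) = (1−w)·(1548−831), i.e. w·66 = (1−w)·717.
So w/(1−w) = 717/66 = 10.8636, giving w = 717/(66+717) = 0.916.

w = 0.916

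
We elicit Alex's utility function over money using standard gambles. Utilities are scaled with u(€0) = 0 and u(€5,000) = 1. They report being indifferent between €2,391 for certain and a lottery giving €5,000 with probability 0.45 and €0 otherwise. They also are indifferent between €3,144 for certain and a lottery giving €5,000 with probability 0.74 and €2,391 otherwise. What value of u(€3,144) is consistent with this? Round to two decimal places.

0.86

The first gamble pins u(€2,391): it must equal 0.45·1 + 0.55·0 = 0.45.
The second indifference gives u(€3,144) = 0.74·u(€5,000) + 0.26·u(€2,391) = 0.74·1.00 + 0.26·0.45 = 0.8570.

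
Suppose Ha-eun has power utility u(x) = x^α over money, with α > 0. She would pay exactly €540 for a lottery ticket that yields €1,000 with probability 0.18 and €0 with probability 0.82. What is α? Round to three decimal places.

EU(lottery) = 0.18·1000^α + 0.82·0 = 0.18·1000^α.
Equating: 540^α = 0.18·1000^α, i.e. 0.5400^α = 0.18.
Take logs: α = ln 0.18 / ln(540/1000) ≈ 2.78292.

α ≈ 2.783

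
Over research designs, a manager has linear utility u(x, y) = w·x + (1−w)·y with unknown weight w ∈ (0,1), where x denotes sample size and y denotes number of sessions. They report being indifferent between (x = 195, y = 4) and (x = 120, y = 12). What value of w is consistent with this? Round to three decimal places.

u(195,4) = u(120,12) means w·195 + (1−w)·4 = w·120 + (1−w)·12.
Collecting terms: w·75 = (1−w)·8.
Hence w = 8/(75+8) = 8/83 = 0.096.

w = 0.096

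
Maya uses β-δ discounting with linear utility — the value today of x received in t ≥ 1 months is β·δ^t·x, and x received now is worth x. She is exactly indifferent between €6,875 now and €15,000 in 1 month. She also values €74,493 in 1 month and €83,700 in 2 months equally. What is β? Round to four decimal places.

β ≈ 0.5150

From the later pair, β·δ^1·74493 = β·δ^2·83700; dividing through, δ = 74493/83700 = 0.89000.
Now use the now-vs-future pair: 6875 = β·δ·15000 gives β = 6875/(0.89000·15000) ≈ 0.5150.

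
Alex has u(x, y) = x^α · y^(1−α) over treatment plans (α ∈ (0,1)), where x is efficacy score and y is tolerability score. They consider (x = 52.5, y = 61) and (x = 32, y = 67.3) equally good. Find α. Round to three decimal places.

α ≈ 0.166

Indifference: 52.5^α · 61^(1−α) = 32^α · 67.3^(1−α).
Taking logs: α·ln 52.5 + (1−α)·ln 61 = α·ln 32 + (1−α)·ln 67.3, i.e. α·0.495077 = (1−α)·0.098286.
So α/(1−α) = (0.098286)/(0.495077) = 0.198527, and α = 0.198527/1.198527 ≈ 0.166.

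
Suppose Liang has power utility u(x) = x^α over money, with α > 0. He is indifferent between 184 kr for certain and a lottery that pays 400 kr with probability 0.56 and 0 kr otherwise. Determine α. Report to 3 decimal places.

α ≈ 0.747

Since u(0) = 0, the lottery's EU is 0.56·400^α.
Setting u(184) equal to that: 184^α = 0.56·400^α ⇒ (184/400)^α = 0.56.
Taking logs: α·ln(184/400) = ln(0.56), so α = -0.579818 / -0.776529 ≈ 0.747.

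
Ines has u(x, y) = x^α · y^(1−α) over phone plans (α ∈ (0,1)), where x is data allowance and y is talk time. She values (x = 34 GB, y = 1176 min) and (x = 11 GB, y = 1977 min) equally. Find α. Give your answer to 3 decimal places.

The Cobb–Douglas utilities coincide, so 34^α·1176^(1−α) = 11^α·1977^(1−α).
Taking logs: α·ln 34 + (1−α)·ln 1176 = α·ln 11 + (1−α)·ln 1977, i.e. α·1.128465 = (1−α)·0.519462.
So α/(1−α) = (0.519462)/(1.128465) = 0.460326, and α = 0.460326/1.460326 ≈ 0.315.

α ≈ 0.315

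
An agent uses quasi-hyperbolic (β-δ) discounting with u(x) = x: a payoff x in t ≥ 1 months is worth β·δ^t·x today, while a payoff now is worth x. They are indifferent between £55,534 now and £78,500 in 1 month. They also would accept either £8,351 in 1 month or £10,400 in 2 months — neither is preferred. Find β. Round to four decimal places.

β ≈ 0.8810

Both payoffs in the second observation are in the future, so β drops out: δ^1·8351 = δ^2·10400 ⇒ δ = 8351/10400 = 0.80298.
The first indifference: 55534 = β·δ·78500, so β = 55534/(δ·78500) = 55534/(0.80298·78500) ≈ 0.8810.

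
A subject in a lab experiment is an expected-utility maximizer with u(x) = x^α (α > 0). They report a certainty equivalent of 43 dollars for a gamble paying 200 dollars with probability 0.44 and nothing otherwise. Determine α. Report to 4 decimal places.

EU(lottery) = 0.44·200^α + 0.56·0 = 0.44·200^α.
Equating: 43^α = 0.44·200^α, i.e. 0.2150^α = 0.44.
α = ln(0.44) / ln(43/200) = -0.8209806/-1.5371173 ≈ 0.5341.

α ≈ 0.5341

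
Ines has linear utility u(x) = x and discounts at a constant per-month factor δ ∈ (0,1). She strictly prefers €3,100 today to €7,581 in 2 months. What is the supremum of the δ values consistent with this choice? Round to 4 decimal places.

Under u(x) = x this choice says 3100 > δ^2·7581.
So δ^2 < 3100/7581 = 0.40892; taking the square root of both positive sides preserves the inequality.
δ < 0.40892^(1/2) = 0.6395.

δ < 0.6395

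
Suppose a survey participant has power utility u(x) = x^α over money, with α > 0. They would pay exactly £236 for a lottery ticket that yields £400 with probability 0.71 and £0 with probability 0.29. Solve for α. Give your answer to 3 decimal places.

α ≈ 0.649

Since u(0) = 0, the lottery's EU is 0.71·400^α.
Indifference: 236^α = 0.71·400^α, so (236/400)^α = 0.71.
Take logs: α = ln 0.71 / ln(236/400) ≈ 0.64911.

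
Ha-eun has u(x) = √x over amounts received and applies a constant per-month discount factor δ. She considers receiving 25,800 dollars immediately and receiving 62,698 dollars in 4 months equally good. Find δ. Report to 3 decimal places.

Equating discounted utilities: u(25800) = δ^4·u(62698) ⇒ δ^4 = u(25800)/u(62698).
With u(x) = √x: δ^4 = √25800/√62698 = √(25800/62698) = 0.64148.
Taking the 4th root: δ = 0.64148^(1/4) ≈ 0.895.

δ ≈ 0.895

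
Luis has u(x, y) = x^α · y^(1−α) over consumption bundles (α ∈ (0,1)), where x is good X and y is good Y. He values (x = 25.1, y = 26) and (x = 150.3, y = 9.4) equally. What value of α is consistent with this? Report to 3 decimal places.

α ≈ 0.362

The Cobb–Douglas utilities coincide, so 25.1^α·26^(1−α) = 150.3^α·9.4^(1−α).
Rearrange to (25.1/150.3)^α = (9.4/26)^(1−α) and take logs: α·-1.789765 = (1−α)·-1.017387.
With A = -1.789765 and B = -1.017387: α·A = (1−α)·B, so α = B/(A+B) = -1.017387/-2.807152 ≈ 0.362.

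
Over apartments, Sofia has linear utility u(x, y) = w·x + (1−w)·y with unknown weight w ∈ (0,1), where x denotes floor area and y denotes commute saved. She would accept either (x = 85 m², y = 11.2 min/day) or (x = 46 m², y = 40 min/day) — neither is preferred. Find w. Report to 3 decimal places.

w = 0.425

Equating utilities: w·85 + (1−w)·11.2 = w·46 + (1−w)·40.
Collecting terms: w·39 = (1−w)·28.8.
Hence w = 28.8/(39+28.8) = 28.8/67.8 = 0.425.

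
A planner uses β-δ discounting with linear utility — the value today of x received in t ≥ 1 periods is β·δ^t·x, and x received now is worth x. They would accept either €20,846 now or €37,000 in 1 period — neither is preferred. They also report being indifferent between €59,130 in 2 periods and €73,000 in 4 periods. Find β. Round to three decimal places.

β ≈ 0.626

The second indifference involves only future payoffs, so β cancels: β·δ^2·59130 = β·δ^4·73000, giving δ^2 = 59130/73000 = 0.81000, so δ = 0.90000.
The first indifference: 20846 = β·δ·37000, so β = 20846/(δ·37000) = 20846/(0.90000·37000) ≈ 0.626.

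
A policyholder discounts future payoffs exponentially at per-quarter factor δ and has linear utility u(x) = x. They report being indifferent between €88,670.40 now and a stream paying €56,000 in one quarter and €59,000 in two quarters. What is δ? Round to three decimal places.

δ ≈ 0.840

Equating present values: 88670.40 = 56000δ + 59000δ².
That is, 59000δ² + 56000δ − 88670.40 = 0, a quadratic in δ.
By the quadratic formula (taking the positive root), δ = (−56000 + √24062214400.00) / 118000 ≈ 0.840.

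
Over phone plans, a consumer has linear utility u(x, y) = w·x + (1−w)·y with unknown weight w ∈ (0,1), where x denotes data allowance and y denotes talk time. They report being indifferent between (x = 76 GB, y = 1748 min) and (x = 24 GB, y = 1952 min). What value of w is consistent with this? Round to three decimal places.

w = 0.797

Indifference: w·76 + (1−w)·1748 = w·24 + (1−w)·1952.
w·(76−24) = (1−w)·(1952−1748), i.e. w·52 = (1−w)·204.
Hence w = 204/(52+204) = 204/256 = 0.797.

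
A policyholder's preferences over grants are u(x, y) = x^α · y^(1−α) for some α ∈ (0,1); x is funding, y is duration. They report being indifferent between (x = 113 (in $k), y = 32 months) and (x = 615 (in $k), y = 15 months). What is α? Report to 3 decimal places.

α ≈ 0.309

Indifference: 113^α · 32^(1−α) = 615^α · 15^(1−α).
Rearrange to (113/615)^α = (15/32)^(1−α) and take logs: α·-1.694234 = (1−α)·-0.757686.
Thus α·(-2.451920) = -0.757686, so α = -0.757686/-2.451920 ≈ 0.309.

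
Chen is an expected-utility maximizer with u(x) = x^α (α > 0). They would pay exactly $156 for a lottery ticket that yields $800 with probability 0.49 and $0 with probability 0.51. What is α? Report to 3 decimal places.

α ≈ 0.436

The lottery's expected utility is 0.49·u(800) + 0.51·u(0) = 0.49·800^α (since u(0) = 0 for α > 0).
Equating: 156^α = 0.49·800^α, i.e. 0.1950^α = 0.49.
Take logs: α = ln 0.49 / ln(156/800) ≈ 0.43636.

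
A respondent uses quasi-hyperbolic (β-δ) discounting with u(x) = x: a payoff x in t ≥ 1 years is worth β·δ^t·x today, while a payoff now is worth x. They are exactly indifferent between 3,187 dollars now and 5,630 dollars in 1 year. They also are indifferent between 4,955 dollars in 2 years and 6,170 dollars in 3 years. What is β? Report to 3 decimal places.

β ≈ 0.705

The second indifference involves only future payoffs, so β cancels: β·δ^2·4955 = β·δ^3·6170, giving δ = 4955/6170 = 0.80308.
The first indifference: 3187 = β·δ·5630, so β = 3187/(δ·5630) = 3187/(0.80308·5630) ≈ 0.705.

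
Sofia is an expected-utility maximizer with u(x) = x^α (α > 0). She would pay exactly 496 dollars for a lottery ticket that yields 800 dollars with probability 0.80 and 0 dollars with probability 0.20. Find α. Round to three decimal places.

Since u(0) = 0, the lottery's EU is 0.80·800^α.
Indifference: 496^α = 0.80·800^α, so (496/800)^α = 0.80.
Take logs: α = ln 0.80 / ln(496/800) ≈ 0.46679.

α ≈ 0.467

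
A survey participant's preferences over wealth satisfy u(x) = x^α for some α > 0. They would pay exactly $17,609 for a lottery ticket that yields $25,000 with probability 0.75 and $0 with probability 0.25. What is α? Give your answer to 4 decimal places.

Since u(0) = 0, the lottery's EU is 0.75·25000^α.
Indifference: 17609^α = 0.75·25000^α, so (17609/25000)^α = 0.75.
Take logs: α = ln 0.75 / ln(17609/25000) ≈ 0.820857.

α ≈ 0.8209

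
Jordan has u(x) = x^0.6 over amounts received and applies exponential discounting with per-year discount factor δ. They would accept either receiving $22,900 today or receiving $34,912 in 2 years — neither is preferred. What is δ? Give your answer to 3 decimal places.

δ ≈ 0.881

Indifference means u(22900) = δ^2 · u(34912), so δ^2 = u(22900)/u(34912).
With u(x) = x^0.6: δ^2 = 22900^0.6/34912^0.6 = (22900/34912)^0.6 = 0.77646.
So δ = 0.77646^(1/2) ≈ 0.881.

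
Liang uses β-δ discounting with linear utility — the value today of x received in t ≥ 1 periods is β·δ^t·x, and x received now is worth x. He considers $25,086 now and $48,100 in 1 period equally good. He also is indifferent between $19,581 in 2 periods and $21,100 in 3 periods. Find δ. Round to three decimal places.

Both payoffs in the second observation are in the future, so β drops out: δ^2·19581 = δ^3·21100 ⇒ δ = 19581/21100 = 0.92801.

δ ≈ 0.928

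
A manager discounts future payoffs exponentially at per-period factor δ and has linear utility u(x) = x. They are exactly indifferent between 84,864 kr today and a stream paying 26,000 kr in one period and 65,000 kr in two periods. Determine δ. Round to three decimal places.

δ ≈ 0.960

The stream is worth 26000δ + 65000δ² today, so 26000δ + 65000δ² = 84864.
Rearranged: 65000δ² + 26000δ − 84864 = 0.
δ = (−26000 + √(26000² + 4·65000·84864)) / (2·65000) = (−26000 + √22740640000.00) / 130000 ≈ 0.960.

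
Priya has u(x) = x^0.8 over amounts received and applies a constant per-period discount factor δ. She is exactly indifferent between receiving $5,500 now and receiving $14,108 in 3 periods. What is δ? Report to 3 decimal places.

Indifference means u(5500) = δ^3 · u(14108), so δ^3 = u(5500)/u(14108).
With u(x) = x^0.8: δ^3 = 5500^0.8/14108^0.8 = (5500/14108)^0.8 = 0.47067.
Hence δ = (0.47067)^(1/3) = 0.77787.

δ ≈ 0.778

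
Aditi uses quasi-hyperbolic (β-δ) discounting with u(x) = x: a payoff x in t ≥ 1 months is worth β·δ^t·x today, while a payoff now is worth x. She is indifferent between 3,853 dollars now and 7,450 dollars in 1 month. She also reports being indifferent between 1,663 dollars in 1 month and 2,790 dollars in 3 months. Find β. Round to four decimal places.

Both payoffs in the second observation are in the future, so β drops out: δ^1·1663 = δ^3·2790 ⇒ δ^2 = 1663/2790 = 0.59606, so δ = 0.77205.
Substituting δ into 3853 = β·δ·7450: β = 3853/(5751.754) ≈ 0.6699.

β ≈ 0.6699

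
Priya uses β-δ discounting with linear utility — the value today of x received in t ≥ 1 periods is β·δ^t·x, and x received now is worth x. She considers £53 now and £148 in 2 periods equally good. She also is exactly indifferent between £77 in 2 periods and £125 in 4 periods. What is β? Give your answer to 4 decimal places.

Both payoffs in the second observation are in the future, so β drops out: δ^2·77 = δ^4·125 ⇒ δ^2 = 77/125 = 0.61600, so δ = 0.78486.
Now use the now-vs-future pair: 53 = β·δ^2·148 gives β = 53/(0.61600·148) ≈ 0.5813.

β ≈ 0.5813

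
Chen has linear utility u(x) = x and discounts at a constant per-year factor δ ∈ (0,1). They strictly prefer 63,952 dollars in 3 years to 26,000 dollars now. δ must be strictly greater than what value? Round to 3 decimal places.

δ > 0.741

The preference means 26000 < δ^3·63952.
Hence δ^3 > 26000/63952 = 0.40655, and x ↦ x^(1/3) is increasing on (0,∞).
δ > (26000/63952)^(1/3) ≈ 0.741.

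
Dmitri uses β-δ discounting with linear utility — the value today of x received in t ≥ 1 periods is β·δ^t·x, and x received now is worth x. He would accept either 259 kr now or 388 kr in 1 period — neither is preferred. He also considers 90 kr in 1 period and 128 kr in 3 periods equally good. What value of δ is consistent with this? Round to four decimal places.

δ ≈ 0.8385

Both payoffs in the second observation are in the future, so β drops out: δ^1·90 = δ^3·128 ⇒ δ^2 = 90/128 = 0.70312, so δ = 0.83853.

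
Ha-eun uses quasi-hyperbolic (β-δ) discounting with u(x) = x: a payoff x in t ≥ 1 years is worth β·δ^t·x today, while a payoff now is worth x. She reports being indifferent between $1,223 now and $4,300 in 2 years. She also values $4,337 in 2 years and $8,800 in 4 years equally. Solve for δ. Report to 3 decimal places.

The second indifference involves only future payoffs, so β cancels: β·δ^2·4337 = β·δ^4·8800, giving δ^2 = 4337/8800 = 0.49284, so δ = 0.70203.

δ ≈ 0.702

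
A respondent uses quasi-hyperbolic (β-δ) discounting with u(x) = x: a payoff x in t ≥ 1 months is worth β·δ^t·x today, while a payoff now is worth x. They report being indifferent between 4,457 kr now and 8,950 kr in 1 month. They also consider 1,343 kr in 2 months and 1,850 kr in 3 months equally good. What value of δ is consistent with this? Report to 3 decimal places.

From the later pair, β·δ^2·1343 = β·δ^3·1850; dividing through, δ = 1343/1850 = 0.72595.

δ ≈ 0.726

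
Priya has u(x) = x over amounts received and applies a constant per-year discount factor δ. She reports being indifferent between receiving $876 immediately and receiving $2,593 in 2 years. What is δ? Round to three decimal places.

δ ≈ 0.581

Equating discounted utilities: u(876) = δ^2·u(2593) ⇒ δ^2 = u(876)/u(2593).
With u(x) = x: δ^2 = 876/2593 = 0.33783.
So δ = 0.33783^(1/2) ≈ 0.581.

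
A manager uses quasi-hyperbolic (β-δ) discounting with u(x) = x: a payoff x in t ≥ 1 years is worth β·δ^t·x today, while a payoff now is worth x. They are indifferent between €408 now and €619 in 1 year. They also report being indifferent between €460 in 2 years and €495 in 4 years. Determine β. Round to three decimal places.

β ≈ 0.684

Both payoffs in the second observation are in the future, so β drops out: δ^2·460 = δ^4·495 ⇒ δ^2 = 460/495 = 0.92929, so δ = 0.96400.
The first indifference: 408 = β·δ·619, so β = 408/(δ·619) = 408/(0.96400·619) ≈ 0.684.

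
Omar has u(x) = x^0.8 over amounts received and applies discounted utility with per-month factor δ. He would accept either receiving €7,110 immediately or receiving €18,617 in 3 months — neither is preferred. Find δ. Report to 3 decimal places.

Equating discounted utilities: u(7110) = δ^3·u(18617) ⇒ δ^3 = u(7110)/u(18617).
With u(x) = x^0.8: δ^3 = 7110^0.8/18617^0.8 = (7110/18617)^0.8 = 0.46299.
So δ = 0.46299^(1/3) ≈ 0.774.

δ ≈ 0.774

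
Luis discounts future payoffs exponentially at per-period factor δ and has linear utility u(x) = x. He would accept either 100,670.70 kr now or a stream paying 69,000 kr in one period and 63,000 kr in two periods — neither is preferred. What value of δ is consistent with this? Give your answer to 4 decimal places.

Present value of the stream is 69000·δ + 63000·δ². Indifference gives 69000δ + 63000δ² = 100670.70.
That is, 63000δ² + 69000δ − 100670.70 = 0, a quadratic in δ.
The positive root is δ = [−69000 + √(69000² + 4·63000·100670.70)] / (2·63000) = (−69000 + 173580.000)/126000 ≈ 0.8300.

δ ≈ 0.8300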